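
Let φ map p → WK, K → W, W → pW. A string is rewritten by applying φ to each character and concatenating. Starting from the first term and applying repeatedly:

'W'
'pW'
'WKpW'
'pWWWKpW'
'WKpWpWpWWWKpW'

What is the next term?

pWWWKpWWKpWWKpWpWpWWWKpW

Replace each of the 13 characters of WKpWpWpWWWKpW in place — pW W WK pW WK pW WK pW pW pW W WK pW — and concatenate.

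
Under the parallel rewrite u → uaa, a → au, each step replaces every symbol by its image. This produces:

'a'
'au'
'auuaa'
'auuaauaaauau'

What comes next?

auuaauaaauauuaaauauauuaaauuaa

Rewriting each symbol of auuaauaaauau: a→au, u→uaa, u→uaa, a→au, a→au, u→uaa, a→au, a→au, a→au, u→uaa, a→au, u→uaa, which concatenates to au uaa uaa au au uaa au au au uaa au uaa.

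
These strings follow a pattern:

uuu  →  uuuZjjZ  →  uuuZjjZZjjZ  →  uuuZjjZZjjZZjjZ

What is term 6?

Every step adds ZjjZ to the end: s(k+1) = s(k)·ZjjZ.
From uuuZjjZZjjZZjjZ, 2 further steps: uuuZjjZZjjZZjjZ → uuuZjjZZjjZZjjZZjjZ → (answer).

uuuZjjZZjjZZjjZZjjZZjjZ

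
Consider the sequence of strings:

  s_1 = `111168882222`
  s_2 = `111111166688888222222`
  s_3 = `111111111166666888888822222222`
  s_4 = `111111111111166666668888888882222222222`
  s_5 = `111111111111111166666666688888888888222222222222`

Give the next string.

Each string has the form 1^{3n+1} 6^{2n-1} 8^{2n+1} 2^{2n+2} (n = 1, 2, …).
Setting n = 6 gives 19, 11, 13, 14 characters in each block.

111111111111111111166666666666888888888888822222222222222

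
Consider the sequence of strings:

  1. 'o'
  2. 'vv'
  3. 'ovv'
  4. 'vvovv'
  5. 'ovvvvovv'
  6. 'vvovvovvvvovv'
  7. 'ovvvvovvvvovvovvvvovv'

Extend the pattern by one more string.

vvovvovvvvovvovvvvovvvvovvovvvvovv

This is a Fibonacci-style word recurrence s(k) = s(k−2)·s(k−1): e.g. o·vv = ovv.
The next term joins vvovvovvvvovv and ovvvvovvvvovvovvvvovv.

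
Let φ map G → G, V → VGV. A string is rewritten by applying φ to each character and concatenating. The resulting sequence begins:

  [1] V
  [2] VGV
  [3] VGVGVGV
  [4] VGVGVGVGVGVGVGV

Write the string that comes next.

VGVGVGVGVGVGVGVGVGVGVGVGVGVGVGV

φ(VGVGVGVGVGVGVGV) expands symbol-by-symbol to VGV G VGV G VGV G VGV G VGV G VGV G VGV G VGV; joining the 15 pieces gives the next term.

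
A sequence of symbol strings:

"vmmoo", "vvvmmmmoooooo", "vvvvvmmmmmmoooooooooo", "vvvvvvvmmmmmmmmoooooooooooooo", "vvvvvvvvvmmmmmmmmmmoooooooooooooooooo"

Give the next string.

Reading off run lengths: v runs 1, 3, 5, 7, 9; m runs 2, 4, 6, 8, 10; o runs 2, 6, 10, 14, 18 — each is linear in n (n = 1, 2, …).
For the next term, n = 6, so the run lengths are 11, 12, 22.

vvvvvvvvvvvmmmmmmmmmmmmoooooooooooooooooooooo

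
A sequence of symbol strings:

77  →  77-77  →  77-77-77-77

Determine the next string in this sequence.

77-77-77-77-77-77-77-77

Every step duplicates the string with '-' between the halves.
So the next term is two copies of 77-77-77-77 with '-' between the halves.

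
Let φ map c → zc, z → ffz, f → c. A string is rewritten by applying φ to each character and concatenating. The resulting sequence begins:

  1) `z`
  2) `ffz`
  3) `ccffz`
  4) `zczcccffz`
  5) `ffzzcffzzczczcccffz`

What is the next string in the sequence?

Rewriting the 19 symbols of ffzzcffzzczczcccffz one by one yields c c ffz ffz zc c c ffz ffz zc ffz zc ffz zc zc zc c c ffz; concatenated:

ccffzffzzcccffzffzzcffzzcffzzczczcccffz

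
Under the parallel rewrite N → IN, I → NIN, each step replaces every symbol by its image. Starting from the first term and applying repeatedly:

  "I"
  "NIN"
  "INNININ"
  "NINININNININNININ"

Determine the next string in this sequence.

INNININNININNINININNININNINININNININNININ

φ(NINININNININNININ) expands symbol-by-symbol to IN NIN IN NIN IN NIN IN IN NIN IN NIN IN IN NIN IN NIN IN; joining the 17 pieces gives the next term.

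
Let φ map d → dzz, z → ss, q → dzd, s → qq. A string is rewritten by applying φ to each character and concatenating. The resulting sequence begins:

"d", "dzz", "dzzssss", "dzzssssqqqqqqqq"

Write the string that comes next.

dzzssssqqqqqqqqdzddzddzddzddzddzddzddzd

Applying the rule to each of the 15 symbols of dzzssssqqqqqqqq gives the pieces dzz ss ss qq qq qq qq dzd dzd dzd dzd dzd dzd dzd dzd, which concatenate to the answer.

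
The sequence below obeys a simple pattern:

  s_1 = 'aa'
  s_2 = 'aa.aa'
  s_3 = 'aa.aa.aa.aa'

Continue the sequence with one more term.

Every step duplicates the string with '.' between the halves.
So the next term is two copies of aa.aa.aa.aa with '.' between the halves.

aa.aa.aa.aa.aa.aa.aa.aa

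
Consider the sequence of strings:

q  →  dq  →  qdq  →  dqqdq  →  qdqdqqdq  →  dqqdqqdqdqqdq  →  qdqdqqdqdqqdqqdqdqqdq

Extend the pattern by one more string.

dqqdqqdqdqqdqqdqdqqdqdqqdqqdqdqqdq

This is a Fibonacci-style word recurrence s(k) = s(k−2)·s(k−1): e.g. q·dq = qdq.
The next term joins dqqdqqdqdqqdq and qdqdqqdqdqqdqqdqdqqdq.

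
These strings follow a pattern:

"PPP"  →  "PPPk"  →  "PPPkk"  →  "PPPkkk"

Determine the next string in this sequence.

Every step adds k to the end: s(k+1) = s(k)·k.
So the next term is PPPkkk·k.

PPPkkkk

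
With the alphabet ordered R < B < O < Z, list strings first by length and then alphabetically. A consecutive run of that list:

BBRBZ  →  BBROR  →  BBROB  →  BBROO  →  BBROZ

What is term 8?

Advancing 3 positions from BBROZ through BBROZ → BBRZR → BBRZB reaches term 8.

BBRZO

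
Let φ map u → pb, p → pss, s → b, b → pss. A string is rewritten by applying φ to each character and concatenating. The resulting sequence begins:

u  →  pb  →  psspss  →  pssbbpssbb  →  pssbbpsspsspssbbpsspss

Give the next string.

Applying the rule to each of the 22 symbols of pssbbpsspsspssbbpsspss gives the pieces pss b b pss pss pss b b pss b b pss b b pss pss pss b b pss b b, which concatenate to the answer.

pssbbpsspsspssbbpssbbpssbbpsspsspssbbpssbb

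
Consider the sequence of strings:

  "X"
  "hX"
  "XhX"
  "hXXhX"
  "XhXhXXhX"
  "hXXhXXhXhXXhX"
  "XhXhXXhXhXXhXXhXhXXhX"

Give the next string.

hXXhXXhXhXXhXXhXhXXhXhXXhXXhXhXXhX

From term 3 onward, concatenate the second-to-last term with the last: X·hX = XhX, hX·XhX = hXXhX, …
Continuing: hXXhXXhXhXXhX · XhXhXXhXhXXhXXhXhXXhX gives term 8.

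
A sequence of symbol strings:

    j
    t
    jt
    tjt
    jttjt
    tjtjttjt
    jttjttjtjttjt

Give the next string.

From term 3 onward, concatenate the second-to-last term with the last: j·t = jt, t·jt = tjt, …
The next term joins tjtjttjt and jttjttjtjttjt.

tjtjttjtjttjttjtjttjt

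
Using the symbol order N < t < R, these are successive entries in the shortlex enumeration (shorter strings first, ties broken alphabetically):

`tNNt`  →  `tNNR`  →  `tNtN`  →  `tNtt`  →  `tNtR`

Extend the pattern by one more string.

tNRN

Find the rightmost character of tNtR below R, bump it to the next letter, and reset everything to its right to N.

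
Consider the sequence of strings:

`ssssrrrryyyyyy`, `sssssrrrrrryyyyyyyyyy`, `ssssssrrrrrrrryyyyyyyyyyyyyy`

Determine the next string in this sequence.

The n-th term is n+3 s's then 2n+2 r's then 4n+2 y's (n = 1, 2, …).
Setting n = 4 gives 7, 10, 18 characters in each block.

sssssssrrrrrrrrrryyyyyyyyyyyyyyyyyy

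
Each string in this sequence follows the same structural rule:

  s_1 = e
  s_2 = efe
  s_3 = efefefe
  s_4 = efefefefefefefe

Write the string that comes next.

s(k+1) = s(k)·f·s(k) — each term doubles the last with 'f' between the halves.
So the next term is two copies of efefefefefefefe with 'f' between the halves.

efefefefefefefefefefefefefefefe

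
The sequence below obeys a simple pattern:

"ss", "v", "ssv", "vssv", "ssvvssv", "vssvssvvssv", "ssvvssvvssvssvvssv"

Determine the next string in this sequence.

Each term (from the third on) is the two preceding terms concatenated in order: term 3 = ss·v = ssv.
Continuing: vssvssvvssv · ssvvssvvssvssvvssv gives term 8.

vssvssvvssvssvvssvvssvssvvssv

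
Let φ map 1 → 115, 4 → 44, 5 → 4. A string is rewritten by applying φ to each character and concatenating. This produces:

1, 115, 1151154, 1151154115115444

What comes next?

115115411511544411511541151154444444

Replace each of the 16 characters of 1151154115115444 in place — 115 115 4 115 115 4 44 115 115 4 115 115 4 44 44 44 — and concatenate.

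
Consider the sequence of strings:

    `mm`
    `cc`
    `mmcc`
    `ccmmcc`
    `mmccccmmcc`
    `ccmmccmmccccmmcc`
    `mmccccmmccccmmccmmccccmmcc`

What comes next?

This is a Fibonacci-style word recurrence s(k) = s(k−2)·s(k−1): e.g. mm·cc = mmcc.
So term 8 is ccmmccmmccccmmcc·mmccccmmccccmmccmmccccmmcc.

ccmmccmmccccmmccmmccccmmccccmmccmmccccmmcc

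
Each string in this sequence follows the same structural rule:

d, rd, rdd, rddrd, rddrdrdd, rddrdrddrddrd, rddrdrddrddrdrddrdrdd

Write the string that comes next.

rddrdrddrddrdrddrdrddrddrdrddrddrd

This is a Fibonacci-style word recurrence s(k) = s(k−1)·s(k−2): e.g. rd·d = rdd.
Continuing: rddrdrddrddrdrddrdrdd · rddrdrddrddrd gives term 8.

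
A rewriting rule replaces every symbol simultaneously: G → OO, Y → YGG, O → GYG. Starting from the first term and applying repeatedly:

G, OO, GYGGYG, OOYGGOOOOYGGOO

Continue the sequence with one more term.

Rewriting the 14 symbols of OOYGGOOOOYGGOO one by one yields GYG GYG YGG OO OO GYG GYG GYG GYG YGG OO OO GYG GYG; concatenated:

GYGGYGYGGOOOOGYGGYGGYGGYGYGGOOOOGYGGYG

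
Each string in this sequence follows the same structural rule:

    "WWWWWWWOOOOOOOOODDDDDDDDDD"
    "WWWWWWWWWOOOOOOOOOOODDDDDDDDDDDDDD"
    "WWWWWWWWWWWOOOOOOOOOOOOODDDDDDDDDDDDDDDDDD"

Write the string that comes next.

Reading off run lengths: W runs 7, 9, 11; O runs 9, 11, 13; D runs 10, 14, 18 — each is linear in n, where the shown terms are n = 3, 4, 5.
For the next term, n = 6, so the run lengths are 13, 15, 22.

WWWWWWWWWWWWWOOOOOOOOOOOOOOODDDDDDDDDDDDDDDDDDDDDD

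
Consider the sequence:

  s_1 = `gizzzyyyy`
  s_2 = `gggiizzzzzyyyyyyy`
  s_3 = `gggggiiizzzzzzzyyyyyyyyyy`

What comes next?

gggggggiiiizzzzzzzzzyyyyyyyyyyyyy

Each string has the form g^{2n-1} i^{n} z^{2n+1} y^{3n+1} (n = 1, 2, …).
Setting n = 4 gives 7, 4, 9, 13 characters in each block.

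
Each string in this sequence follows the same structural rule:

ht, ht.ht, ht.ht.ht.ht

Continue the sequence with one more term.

s(k+1) = s(k)·.·s(k) — each term doubles the last with '.' between the halves.
One more doubling of ht.ht.ht.ht gives the answer.

ht.ht.ht.ht.ht.ht.ht.ht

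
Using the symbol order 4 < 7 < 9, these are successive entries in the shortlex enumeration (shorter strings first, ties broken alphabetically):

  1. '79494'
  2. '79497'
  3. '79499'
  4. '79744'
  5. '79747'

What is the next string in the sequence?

79749

Treat 79747 as a base-3 numeral over the given alphabet and add one, carrying through any trailing 9's.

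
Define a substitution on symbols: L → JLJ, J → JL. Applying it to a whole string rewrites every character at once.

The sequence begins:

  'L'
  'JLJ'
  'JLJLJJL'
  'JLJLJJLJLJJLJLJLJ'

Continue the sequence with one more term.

Rewriting the 17 symbols of JLJLJJLJLJJLJLJLJ one by one yields JL JLJ JL JLJ JL JL JLJ JL JLJ JL JL JLJ JL JLJ JL JLJ JL; concatenated:

JLJLJJLJLJJLJLJLJJLJLJJLJLJLJJLJLJJLJLJJL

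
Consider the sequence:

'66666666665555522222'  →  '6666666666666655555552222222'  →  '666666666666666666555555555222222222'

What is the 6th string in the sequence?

Term n consists of 4n+2 6's, followed by 2n+1 5's, followed by 2n+1 2's, where the shown terms are n = 2, 3, 4.
At n = 7 the blocks have lengths 30, 15, 15.

666666666666666666666666666666555555555555555222222222222222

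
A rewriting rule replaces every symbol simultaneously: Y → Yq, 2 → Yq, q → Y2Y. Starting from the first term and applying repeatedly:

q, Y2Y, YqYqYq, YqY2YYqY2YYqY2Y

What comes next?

YqY2YYqYqYqYqY2YYqYqYqYqY2YYqYqYq

Applying the rule to each of the 15 symbols of YqY2YYqY2YYqY2Y gives the pieces Yq Y2Y Yq Yq Yq Yq Y2Y Yq Yq Yq Yq Y2Y Yq Yq Yq, which concatenate to the answer.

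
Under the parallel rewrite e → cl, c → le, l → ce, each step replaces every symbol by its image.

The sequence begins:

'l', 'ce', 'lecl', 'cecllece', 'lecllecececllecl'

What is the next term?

Replace each of the 16 characters of lecllecececllecl in place — ce cl le ce ce cl le cl le cl le ce ce cl le ce — and concatenate.

cecllecececllecllecllecececllece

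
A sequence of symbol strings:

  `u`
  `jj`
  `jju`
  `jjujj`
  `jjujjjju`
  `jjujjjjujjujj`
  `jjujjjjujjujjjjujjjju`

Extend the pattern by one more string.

jjujjjjujjujjjjujjjjujjujjjjujjujj

This is a Fibonacci-style word recurrence s(k) = s(k−1)·s(k−2): e.g. jj·u = jju.
The next term joins jjujjjjujjujjjjujjjju and jjujjjjujjujj.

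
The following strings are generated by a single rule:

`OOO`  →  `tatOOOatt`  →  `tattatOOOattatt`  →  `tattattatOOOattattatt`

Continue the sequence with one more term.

Each term wraps the previous one in tat on the left and att on the right.
One more step from tattattatOOOattattatt gives the answer.

tattattattatOOOattattattatt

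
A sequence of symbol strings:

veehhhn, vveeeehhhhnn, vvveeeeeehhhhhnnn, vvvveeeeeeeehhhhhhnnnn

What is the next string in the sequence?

Reading off run lengths: v runs 1, 2, 3, 4; e runs 2, 4, 6, 8; h runs 3, 4, 5, 6; n runs 1, 2, 3, 4 — each is linear in n (n = 1, 2, …).
For the next term, n = 5, so the run lengths are 5, 10, 7, 5.

vvvvveeeeeeeeeehhhhhhhnnnnn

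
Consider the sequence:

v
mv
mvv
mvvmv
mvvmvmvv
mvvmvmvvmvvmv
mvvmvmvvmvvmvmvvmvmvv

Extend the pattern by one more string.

From term 3 onward, concatenate the last term with the second-to-last: mv·v = mvv, mvv·mv = mvvmv, …
So term 8 is mvvmvmvvmvvmvmvvmvmvv·mvvmvmvvmvvmv.

mvvmvmvvmvvmvmvvmvmvvmvvmvmvvmvvmv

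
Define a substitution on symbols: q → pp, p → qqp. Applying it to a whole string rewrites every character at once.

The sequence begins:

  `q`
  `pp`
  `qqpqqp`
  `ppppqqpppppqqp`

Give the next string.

Applying the rule to each of the 14 symbols of ppppqqpppppqqp gives the pieces qqp qqp qqp qqp pp pp qqp qqp qqp qqp qqp pp pp qqp, which concatenate to the answer.

qqpqqpqqpqqpppppqqpqqpqqpqqpqqpppppqqp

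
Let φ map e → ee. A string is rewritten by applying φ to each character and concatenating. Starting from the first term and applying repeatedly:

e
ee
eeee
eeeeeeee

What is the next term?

eeeeeeeeeeeeeeee

Expanding eeeeeeee: e→ee, e→ee, e→ee, e→ee, e→ee, e→ee, e→ee, e→ee. Concatenated: ee ee ee ee ee ee ee ee.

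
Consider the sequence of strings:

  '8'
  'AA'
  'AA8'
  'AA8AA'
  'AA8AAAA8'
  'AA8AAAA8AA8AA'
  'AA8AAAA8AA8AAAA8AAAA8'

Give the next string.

AA8AAAA8AA8AAAA8AAAA8AA8AAAA8AA8AA

This is a Fibonacci-style word recurrence s(k) = s(k−1)·s(k−2): e.g. AA·8 = AA8.
So term 8 is AA8AAAA8AA8AAAA8AAAA8·AA8AAAA8AA8AA.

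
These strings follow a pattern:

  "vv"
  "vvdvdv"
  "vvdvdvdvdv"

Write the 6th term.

vvdvdvdvdvdvdvdvdvdvdv

Each term is the previous one with dvdv appended.
From vvdvdvdvdv, 3 further steps: vvdvdvdvdv → vvdvdvdvdvdvdv → vvdvdvdvdvdvdvdvdv → (answer).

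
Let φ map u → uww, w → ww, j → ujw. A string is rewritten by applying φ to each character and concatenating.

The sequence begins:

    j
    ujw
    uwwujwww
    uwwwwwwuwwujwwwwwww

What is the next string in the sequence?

Replace each of the 19 characters of uwwwwwwuwwujwwwwwww in place — uww ww ww ww ww ww ww uww ww ww uww ujw ww ww ww ww ww ww ww — and concatenate.

uwwwwwwwwwwwwwwuwwwwwwuwwujwwwwwwwwwwwwwww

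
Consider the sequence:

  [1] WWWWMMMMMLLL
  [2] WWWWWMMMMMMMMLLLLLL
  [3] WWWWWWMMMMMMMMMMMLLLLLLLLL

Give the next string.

The n-th term is n+3 W's then 3n+2 M's then 3n L's (n = 1, 2, …).
Setting n = 4 gives 7, 14, 12 characters in each block.

WWWWWWWMMMMMMMMMMMMMMLLLLLLLLLLLL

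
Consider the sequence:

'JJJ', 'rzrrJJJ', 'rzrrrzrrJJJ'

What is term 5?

Each term is the previous one with rzrr prepended.
From rzrrrzrrJJJ, 2 further steps: rzrrrzrrJJJ → rzrrrzrrrzrrJJJ → (answer).

rzrrrzrrrzrrrzrrJJJ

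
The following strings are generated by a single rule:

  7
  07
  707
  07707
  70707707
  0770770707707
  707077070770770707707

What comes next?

0770770707707707077070770770707707

Each term (from the third on) is the two preceding terms concatenated in order: term 3 = 7·07 = 707.
So term 8 is 0770770707707·707077070770770707707.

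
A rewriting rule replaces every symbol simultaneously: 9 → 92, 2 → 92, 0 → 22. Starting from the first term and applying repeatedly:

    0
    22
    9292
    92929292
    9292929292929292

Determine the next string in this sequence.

Rewriting the 16 symbols of 9292929292929292 one by one yields 92 92 92 92 92 92 92 92 92 92 92 92 92 92 92 92; concatenated:

92929292929292929292929292929292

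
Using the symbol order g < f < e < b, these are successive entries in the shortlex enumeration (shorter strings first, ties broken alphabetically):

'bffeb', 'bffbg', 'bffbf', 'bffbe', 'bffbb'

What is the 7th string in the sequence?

Stepping forward 2 times from bffbb: bffbb → bfegg, then the target.

bfegf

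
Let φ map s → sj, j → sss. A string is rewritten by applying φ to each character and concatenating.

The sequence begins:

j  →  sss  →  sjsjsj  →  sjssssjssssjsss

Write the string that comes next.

Rewriting the 15 symbols of sjssssjssssjsss one by one yields sj sss sj sj sj sj sss sj sj sj sj sss sj sj sj; concatenated:

sjssssjsjsjsjssssjsjsjsjssssjsjsj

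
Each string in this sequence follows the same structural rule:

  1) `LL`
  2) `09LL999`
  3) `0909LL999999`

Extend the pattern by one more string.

Each term wraps the previous one in 09 on the left and 999 on the right.
Applying this once more to 0909LL999999:

090909LL999999999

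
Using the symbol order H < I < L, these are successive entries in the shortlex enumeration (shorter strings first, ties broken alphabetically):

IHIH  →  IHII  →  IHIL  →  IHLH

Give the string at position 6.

Advancing 2 positions from IHLH through IHLH → IHLI reaches term 6.

IHLL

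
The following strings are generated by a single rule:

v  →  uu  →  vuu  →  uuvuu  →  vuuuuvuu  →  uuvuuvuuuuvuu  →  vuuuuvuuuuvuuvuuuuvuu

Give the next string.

uuvuuvuuuuvuuvuuuuvuuuuvuuvuuuuvuu

From term 3 onward, concatenate the second-to-last term with the last: v·uu = vuu, uu·vuu = uuvuu, …
So term 8 is uuvuuvuuuuvuu·vuuuuvuuuuvuuvuuuuvuu.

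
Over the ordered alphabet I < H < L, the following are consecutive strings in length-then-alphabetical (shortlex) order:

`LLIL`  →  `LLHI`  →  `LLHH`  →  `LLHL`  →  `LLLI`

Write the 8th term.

IIIII

Stepping forward 3 times from LLLI: LLLI → LLLH → LLLL, then the target.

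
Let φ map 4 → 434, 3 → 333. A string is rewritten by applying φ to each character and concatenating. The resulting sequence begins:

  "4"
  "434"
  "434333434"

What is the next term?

Rewriting each symbol of 434333434: 4→434, 3→333, 4→434, 3→333, 3→333, 3→333, 4→434, 3→333, 4→434, which concatenates to 434 333 434 333 333 333 434 333 434.

434333434333333333434333434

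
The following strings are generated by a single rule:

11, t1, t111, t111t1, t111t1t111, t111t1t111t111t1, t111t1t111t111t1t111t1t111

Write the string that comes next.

t111t1t111t111t1t111t1t111t111t1t111t111t1

From term 3 onward, concatenate the last term with the second-to-last: t1·11 = t111, t111·t1 = t111t1, …
So term 8 is t111t1t111t111t1t111t1t111·t111t1t111t111t1.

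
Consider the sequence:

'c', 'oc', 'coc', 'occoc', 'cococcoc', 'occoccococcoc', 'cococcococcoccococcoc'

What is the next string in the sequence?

occoccococcoccococcococcoccococcoc

This is a Fibonacci-style word recurrence s(k) = s(k−2)·s(k−1): e.g. c·oc = coc.
So term 8 is occoccococcoc·cococcococcoccococcoc.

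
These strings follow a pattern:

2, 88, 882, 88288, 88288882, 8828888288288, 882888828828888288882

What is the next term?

8828888288288882888828828888288288

This is a Fibonacci-style word recurrence s(k) = s(k−1)·s(k−2): e.g. 88·2 = 882.
The next term joins 882888828828888288882 and 8828888288288.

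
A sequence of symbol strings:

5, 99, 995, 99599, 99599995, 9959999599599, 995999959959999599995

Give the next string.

9959999599599995999959959999599599

Each term (from the third on) is the previous term followed by the one before it: term 3 = 99·5 = 995.
So term 8 is 995999959959999599995·9959999599599.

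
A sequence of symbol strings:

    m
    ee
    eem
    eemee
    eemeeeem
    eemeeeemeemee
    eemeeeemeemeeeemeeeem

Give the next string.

eemeeeemeemeeeemeeeemeemeeeemeemee

From term 3 onward, concatenate the last term with the second-to-last: ee·m = eem, eem·ee = eemee, …
So term 8 is eemeeeemeemeeeemeeeem·eemeeeemeemee.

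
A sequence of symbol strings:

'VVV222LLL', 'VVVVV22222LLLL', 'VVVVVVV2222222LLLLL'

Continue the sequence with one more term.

Reading off run lengths: V runs 3, 5, 7; 2 runs 3, 5, 7; L runs 3, 4, 5 — each is linear in n (n = 1, 2, …).
At n = 4 the blocks have lengths 9, 9, 6.

VVVVVVVVV222222222LLLLLL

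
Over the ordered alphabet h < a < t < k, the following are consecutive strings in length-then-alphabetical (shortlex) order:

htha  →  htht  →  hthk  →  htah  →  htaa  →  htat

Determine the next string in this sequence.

Find the rightmost character of htat below k, bump it to the next letter, and reset everything to its right to h.

htak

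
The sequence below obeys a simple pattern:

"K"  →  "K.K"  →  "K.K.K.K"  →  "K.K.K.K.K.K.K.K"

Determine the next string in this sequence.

s(k+1) = s(k)·.·s(k) — each term doubles the last with '.' between the halves.
Doubling K.K.K.K.K.K.K.K with '.' between the halves:

K.K.K.K.K.K.K.K.K.K.K.K.K.K.K.K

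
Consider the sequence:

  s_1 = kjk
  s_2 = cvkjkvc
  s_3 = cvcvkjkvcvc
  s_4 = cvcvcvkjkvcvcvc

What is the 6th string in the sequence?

Every step adds cv to the front and vc to the end of the previous string.
From cvcvcvkjkvcvcvc, 2 further steps: cvcvcvkjkvcvcvc → cvcvcvcvkjkvcvcvcvc → (answer).

cvcvcvcvcvkjkvcvcvcvcvc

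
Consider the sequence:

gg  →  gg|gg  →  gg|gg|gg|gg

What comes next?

s(k+1) = s(k)·|·s(k) — each term doubles the last with '|' between the halves.
Doubling gg|gg|gg|gg with '|' between the halves:

gg|gg|gg|gg|gg|gg|gg|gg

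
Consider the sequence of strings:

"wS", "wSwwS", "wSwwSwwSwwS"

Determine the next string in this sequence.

wSwwSwwSwwSwwSwwSwwSwwS

s(k+1) = s(k)·w·s(k) — each term doubles the last with 'w' between the halves.
So the next term is two copies of wSwwSwwSwwS with 'w' between the halves.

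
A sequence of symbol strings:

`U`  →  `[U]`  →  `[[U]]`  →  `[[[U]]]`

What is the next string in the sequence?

s(k+1) = [·s(k)·], so each term gains [ as a prefix and ] as a suffix.
Applying this once more to [[[U]]]:

[[[[U]]]]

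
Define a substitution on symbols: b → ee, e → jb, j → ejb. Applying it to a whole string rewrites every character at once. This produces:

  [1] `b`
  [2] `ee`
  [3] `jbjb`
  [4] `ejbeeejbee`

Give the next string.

jbejbeejbjbjbejbeejbjb

Expanding ejbeeejbee: e→jb, j→ejb, b→ee, e→jb, e→jb, e→jb, j→ejb, b→ee, e→jb, e→jb. Concatenated: jb ejb ee jb jb jb ejb ee jb jb.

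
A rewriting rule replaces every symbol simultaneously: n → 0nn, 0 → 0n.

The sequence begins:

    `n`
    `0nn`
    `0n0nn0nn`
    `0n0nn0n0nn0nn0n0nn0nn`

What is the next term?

0n0nn0n0nn0nn0n0nn0n0nn0nn0n0nn0nn0n0nn0n0nn0nn0n0nn0nn

Applying the rule to each of the 21 symbols of 0n0nn0n0nn0nn0n0nn0nn gives the pieces 0n 0nn 0n 0nn 0nn 0n 0nn 0n 0nn 0nn 0n 0nn 0nn 0n 0nn 0n 0nn 0nn 0n 0nn 0nn, which concatenate to the answer.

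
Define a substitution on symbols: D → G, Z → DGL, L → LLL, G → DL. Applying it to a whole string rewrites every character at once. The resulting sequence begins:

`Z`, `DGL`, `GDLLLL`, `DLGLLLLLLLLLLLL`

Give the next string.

GLLLDLLLLLLLLLLLLLLLLLLLLLLLLLLLLLLLLLLLLL

Replace each of the 15 characters of DLGLLLLLLLLLLLL in place — G LLL DL LLL LLL LLL LLL LLL LLL LLL LLL LLL LLL LLL LLL — and concatenate.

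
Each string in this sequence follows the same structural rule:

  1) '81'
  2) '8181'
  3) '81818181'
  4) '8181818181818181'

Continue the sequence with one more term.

Every step duplicates the string.
So the next term is two copies of 8181818181818181.

81818181818181818181818181818181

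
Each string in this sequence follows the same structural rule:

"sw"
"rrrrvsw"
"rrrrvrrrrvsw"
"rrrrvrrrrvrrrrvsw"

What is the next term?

rrrrvrrrrvrrrrvrrrrvsw

The strings grow by a fixed prefix rrrrv each time.
One more step from rrrrvrrrrvrrrrvsw gives the answer.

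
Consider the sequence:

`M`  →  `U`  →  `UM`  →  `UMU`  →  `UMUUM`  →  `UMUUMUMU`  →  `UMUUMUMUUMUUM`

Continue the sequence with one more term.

Each term (from the third on) is the previous term followed by the one before it: term 3 = U·M = UM.
So term 8 is UMUUMUMUUMUUM·UMUUMUMU.

UMUUMUMUUMUUMUMUUMUMU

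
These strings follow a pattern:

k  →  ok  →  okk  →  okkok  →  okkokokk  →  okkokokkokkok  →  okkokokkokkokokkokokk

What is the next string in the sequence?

From term 3 onward, concatenate the last term with the second-to-last: ok·k = okk, okk·ok = okkok, …
Continuing: okkokokkokkokokkokokk · okkokokkokkok gives term 8.

okkokokkokkokokkokokkokkokokkokkok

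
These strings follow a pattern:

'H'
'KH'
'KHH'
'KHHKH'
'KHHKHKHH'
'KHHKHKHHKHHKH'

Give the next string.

From term 3 onward, concatenate the last term with the second-to-last: KH·H = KHH, KHH·KH = KHHKH, …
The next term joins KHHKHKHHKHHKH and KHHKHKHH.

KHHKHKHHKHHKHKHHKHKHH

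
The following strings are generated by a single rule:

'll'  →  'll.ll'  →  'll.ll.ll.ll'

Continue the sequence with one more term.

ll.ll.ll.ll.ll.ll.ll.ll

Each string is two copies of the previous one joined by '.'.
One more doubling of ll.ll.ll.ll gives the answer.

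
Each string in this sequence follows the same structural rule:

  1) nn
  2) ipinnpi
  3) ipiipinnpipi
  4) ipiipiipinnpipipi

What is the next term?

ipiipiipiipinnpipipipi

Each term wraps the previous one in ipi on the left and pi on the right.
So the next term is ipi·ipiipiipinnpipipi·pi.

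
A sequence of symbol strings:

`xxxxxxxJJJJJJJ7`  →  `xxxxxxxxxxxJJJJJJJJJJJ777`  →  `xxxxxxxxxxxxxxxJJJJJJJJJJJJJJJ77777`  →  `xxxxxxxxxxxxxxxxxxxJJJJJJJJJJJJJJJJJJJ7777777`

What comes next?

xxxxxxxxxxxxxxxxxxxxxxxJJJJJJJJJJJJJJJJJJJJJJJ777777777

Term n consists of 4n+3 x's, followed by 4n+3 J's, followed by 2n-1 7's (n = 1, 2, …).
Setting n = 5 gives 23, 23, 9 characters in each block.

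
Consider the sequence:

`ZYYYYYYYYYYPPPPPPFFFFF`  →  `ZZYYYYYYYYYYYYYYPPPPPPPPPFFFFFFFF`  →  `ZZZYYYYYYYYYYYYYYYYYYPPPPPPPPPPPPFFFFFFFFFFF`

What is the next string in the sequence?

Term n consists of n-1 Z's, followed by 4n+2 Y's, followed by 3n P's, followed by 3n-1 F's, where the shown terms are n = 2, 3, 4.
At n = 5 the blocks have lengths 4, 22, 15, 14.

ZZZZYYYYYYYYYYYYYYYYYYYYYYPPPPPPPPPPPPPPPFFFFFFFFFFFFFF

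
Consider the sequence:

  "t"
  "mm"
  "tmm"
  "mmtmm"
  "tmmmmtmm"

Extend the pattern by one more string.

mmtmmtmmmmtmm

From term 3 onward, concatenate the second-to-last term with the last: t·mm = tmm, mm·tmm = mmtmm, …
The next term joins mmtmm and tmmmmtmm.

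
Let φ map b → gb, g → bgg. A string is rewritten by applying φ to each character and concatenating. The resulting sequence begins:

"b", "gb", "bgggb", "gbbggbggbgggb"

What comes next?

Replace each of the 13 characters of gbbggbggbgggb in place — bgg gb gb bgg bgg gb bgg bgg gb bgg bgg bgg gb — and concatenate.

bgggbgbbggbgggbbggbgggbbggbggbgggb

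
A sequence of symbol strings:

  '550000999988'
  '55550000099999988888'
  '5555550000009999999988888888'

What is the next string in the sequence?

555555550000000999999999988888888888

The n-th term is 2n 5's then n+3 0's then 2n+2 9's then 3n-1 8's (n = 1, 2, …).
Setting n = 4 gives 8, 7, 10, 11 characters in each block.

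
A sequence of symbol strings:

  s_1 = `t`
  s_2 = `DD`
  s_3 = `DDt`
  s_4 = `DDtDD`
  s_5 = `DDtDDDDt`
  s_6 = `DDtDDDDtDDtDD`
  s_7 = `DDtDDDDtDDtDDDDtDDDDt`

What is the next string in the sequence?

DDtDDDDtDDtDDDDtDDDDtDDtDDDDtDDtDD

This is a Fibonacci-style word recurrence s(k) = s(k−1)·s(k−2): e.g. DD·t = DDt.
So term 8 is DDtDDDDtDDtDDDDtDDDDt·DDtDDDDtDDtDD.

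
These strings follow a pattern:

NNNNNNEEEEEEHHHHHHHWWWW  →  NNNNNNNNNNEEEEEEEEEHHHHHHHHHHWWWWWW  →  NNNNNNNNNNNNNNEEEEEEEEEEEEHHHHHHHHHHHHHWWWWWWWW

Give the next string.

Each string has the form N^{4n-2} E^{3n} H^{3n+1} W^{2n}, where the shown terms are n = 2, 3, 4.
At n = 5 the blocks have lengths 18, 15, 16, 10.

NNNNNNNNNNNNNNNNNNEEEEEEEEEEEEEEEHHHHHHHHHHHHHHHHWWWWWWWWWW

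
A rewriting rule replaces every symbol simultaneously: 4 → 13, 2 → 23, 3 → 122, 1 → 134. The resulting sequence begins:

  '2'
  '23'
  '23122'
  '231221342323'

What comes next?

Rewriting each symbol of 231221342323: 2→23, 3→122, 1→134, 2→23, 2→23, 1→134, 3→122, 4→13, 2→23, 3→122, 2→23, 3→122, which concatenates to 23 122 134 23 23 134 122 13 23 122 23 122.

231221342323134122132312223122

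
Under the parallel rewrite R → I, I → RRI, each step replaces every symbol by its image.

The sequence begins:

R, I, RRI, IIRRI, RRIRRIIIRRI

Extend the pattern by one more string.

IIRRIIIRRIRRIRRIIIRRI

Expanding RRIRRIIIRRI: R→I, R→I, I→RRI, R→I, R→I, I→RRI, I→RRI, I→RRI, R→I, R→I, I→RRI. Concatenated: I I RRI I I RRI RRI RRI I I RRI.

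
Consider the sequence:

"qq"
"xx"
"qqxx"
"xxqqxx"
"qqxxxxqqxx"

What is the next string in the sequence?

This is a Fibonacci-style word recurrence s(k) = s(k−2)·s(k−1): e.g. qq·xx = qqxx.
Continuing: xxqqxx · qqxxxxqqxx gives term 6.

xxqqxxqqxxxxqqxx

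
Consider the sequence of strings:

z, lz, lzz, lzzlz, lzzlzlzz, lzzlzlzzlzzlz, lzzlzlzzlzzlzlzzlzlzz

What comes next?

From term 3 onward, concatenate the last term with the second-to-last: lz·z = lzz, lzz·lz = lzzlz, …
The next term joins lzzlzlzzlzzlzlzzlzlzz and lzzlzlzzlzzlz.

lzzlzlzzlzzlzlzzlzlzzlzzlzlzzlzzlz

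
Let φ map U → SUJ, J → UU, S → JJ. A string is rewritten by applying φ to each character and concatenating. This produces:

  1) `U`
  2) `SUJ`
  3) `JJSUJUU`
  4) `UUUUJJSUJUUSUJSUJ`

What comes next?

SUJSUJSUJSUJUUUUJJSUJUUSUJSUJJJSUJUUJJSUJUU

Applying the rule to each of the 17 symbols of UUUUJJSUJUUSUJSUJ gives the pieces SUJ SUJ SUJ SUJ UU UU JJ SUJ UU SUJ SUJ JJ SUJ UU JJ SUJ UU, which concatenate to the answer.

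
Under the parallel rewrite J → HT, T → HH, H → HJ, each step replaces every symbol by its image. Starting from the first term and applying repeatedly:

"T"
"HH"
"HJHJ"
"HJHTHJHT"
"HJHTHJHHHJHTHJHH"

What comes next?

Applying the rule to each of the 16 symbols of HJHTHJHHHJHTHJHH gives the pieces HJ HT HJ HH HJ HT HJ HJ HJ HT HJ HH HJ HT HJ HJ, which concatenate to the answer.

HJHTHJHHHJHTHJHJHJHTHJHHHJHTHJHJ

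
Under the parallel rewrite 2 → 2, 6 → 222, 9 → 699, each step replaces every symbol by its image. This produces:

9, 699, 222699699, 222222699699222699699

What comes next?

Rewriting the 21 symbols of 222222699699222699699 one by one yields 2 2 2 2 2 2 222 699 699 222 699 699 2 2 2 222 699 699 222 699 699; concatenated:

222222222699699222699699222222699699222699699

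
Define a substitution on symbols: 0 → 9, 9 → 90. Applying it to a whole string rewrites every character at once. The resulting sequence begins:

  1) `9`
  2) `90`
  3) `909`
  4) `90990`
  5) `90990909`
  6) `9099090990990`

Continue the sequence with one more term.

909909099099090990909

Applying the rule to each of the 13 symbols of 9099090990990 gives the pieces 90 9 90 90 9 90 9 90 90 9 90 90 9, which concatenate to the answer.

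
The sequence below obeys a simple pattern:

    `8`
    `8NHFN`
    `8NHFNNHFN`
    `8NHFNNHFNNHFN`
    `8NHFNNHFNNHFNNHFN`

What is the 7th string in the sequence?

Each term is the previous one with NHFN appended.
From 8NHFNNHFNNHFNNHFN, 2 further steps: 8NHFNNHFNNHFNNHFN → 8NHFNNHFNNHFNNHFNNHFN → (answer).

8NHFNNHFNNHFNNHFNNHFNNHFN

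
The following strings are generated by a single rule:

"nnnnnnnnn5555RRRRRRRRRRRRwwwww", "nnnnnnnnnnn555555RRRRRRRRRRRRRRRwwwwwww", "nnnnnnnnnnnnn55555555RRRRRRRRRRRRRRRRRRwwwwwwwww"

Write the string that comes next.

Term n consists of 2n+3 n's, followed by 2n-2 5's, followed by 3n+3 R's, followed by 2n-1 w's, where the shown terms are n = 3, 4, 5.
At n = 6 the blocks have lengths 15, 10, 21, 11.

nnnnnnnnnnnnnnn5555555555RRRRRRRRRRRRRRRRRRRRRwwwwwwwwwww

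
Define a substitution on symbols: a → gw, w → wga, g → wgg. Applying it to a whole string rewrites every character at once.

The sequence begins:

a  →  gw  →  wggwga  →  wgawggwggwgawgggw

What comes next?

Rewriting the 17 symbols of wgawggwggwgawgggw one by one yields wga wgg gw wga wgg wgg wga wgg wgg wga wgg gw wga wgg wgg wgg wga; concatenated:

wgawgggwwgawggwggwgawggwggwgawgggwwgawggwggwggwga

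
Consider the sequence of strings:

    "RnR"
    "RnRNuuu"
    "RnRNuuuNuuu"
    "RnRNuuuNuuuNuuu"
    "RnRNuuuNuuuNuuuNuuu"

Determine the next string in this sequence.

RnRNuuuNuuuNuuuNuuuNuuu

Each term is the previous one with Nuuu appended.
One more step from RnRNuuuNuuuNuuuNuuu gives the answer.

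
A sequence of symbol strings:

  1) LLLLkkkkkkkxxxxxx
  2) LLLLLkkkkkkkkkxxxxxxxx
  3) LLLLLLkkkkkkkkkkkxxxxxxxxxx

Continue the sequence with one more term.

Term n consists of n+1 L's, followed by 2n+1 k's, followed by 2n x's, where the shown terms are n = 3, 4, 5.
At n = 6 the blocks have lengths 7, 13, 12.

LLLLLLLkkkkkkkkkkkkkxxxxxxxxxxxx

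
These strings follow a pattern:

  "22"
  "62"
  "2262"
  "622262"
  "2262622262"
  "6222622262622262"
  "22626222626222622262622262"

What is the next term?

622262226262226222626222626222622262622262

This is a Fibonacci-style word recurrence s(k) = s(k−2)·s(k−1): e.g. 22·62 = 2262.
The next term joins 6222622262622262 and 22626222626222622262622262.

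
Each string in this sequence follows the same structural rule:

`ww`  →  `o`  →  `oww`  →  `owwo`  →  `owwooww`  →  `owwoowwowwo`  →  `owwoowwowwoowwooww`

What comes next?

owwoowwowwoowwoowwowwoowwowwo

This is a Fibonacci-style word recurrence s(k) = s(k−1)·s(k−2): e.g. o·ww = oww.
The next term joins owwoowwowwoowwooww and owwoowwowwo.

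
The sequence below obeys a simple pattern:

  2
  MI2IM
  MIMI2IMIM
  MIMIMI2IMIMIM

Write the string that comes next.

MIMIMIMI2IMIMIMIM

s(k+1) = MI·s(k)·IM, so each term gains MI as a prefix and IM as a suffix.
So the next term is MI·MIMIMI2IMIMIM·IM.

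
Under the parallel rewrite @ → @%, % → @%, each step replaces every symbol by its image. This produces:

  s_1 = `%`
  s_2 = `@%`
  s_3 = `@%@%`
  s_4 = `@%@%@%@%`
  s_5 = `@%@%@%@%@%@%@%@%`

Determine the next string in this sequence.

Rewriting the 16 symbols of @%@%@%@%@%@%@%@% one by one yields @% @% @% @% @% @% @% @% @% @% @% @% @% @% @% @%; concatenated:

@%@%@%@%@%@%@%@%@%@%@%@%@%@%@%@%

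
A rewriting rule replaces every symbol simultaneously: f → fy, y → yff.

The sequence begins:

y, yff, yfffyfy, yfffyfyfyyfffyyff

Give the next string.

Applying the rule to each of the 17 symbols of yfffyfyfyyfffyyff gives the pieces yff fy fy fy yff fy yff fy yff yff fy fy fy yff yff fy fy, which concatenate to the answer.

yfffyfyfyyfffyyfffyyffyfffyfyfyyffyfffyfy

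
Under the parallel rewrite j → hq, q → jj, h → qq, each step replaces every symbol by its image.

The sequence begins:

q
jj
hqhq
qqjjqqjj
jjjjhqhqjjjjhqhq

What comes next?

Rewriting the 16 symbols of jjjjhqhqjjjjhqhq one by one yields hq hq hq hq qq jj qq jj hq hq hq hq qq jj qq jj; concatenated:

hqhqhqhqqqjjqqjjhqhqhqhqqqjjqqjj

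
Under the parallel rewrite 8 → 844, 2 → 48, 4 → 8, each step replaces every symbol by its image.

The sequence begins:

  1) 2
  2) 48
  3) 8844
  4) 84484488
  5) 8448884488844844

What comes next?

Rewriting the 16 symbols of 8448884488844844 one by one yields 844 8 8 844 844 844 8 8 844 844 844 8 8 844 8 8; concatenated:

84488844844844888448448448884488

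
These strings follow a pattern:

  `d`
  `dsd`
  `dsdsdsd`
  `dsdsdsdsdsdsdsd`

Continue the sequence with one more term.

s(k+1) = s(k)·s·s(k) — each term doubles the last with 's' between the halves.
So the next term is two copies of dsdsdsdsdsdsdsd with 's' between the halves.

dsdsdsdsdsdsdsdsdsdsdsdsdsdsdsd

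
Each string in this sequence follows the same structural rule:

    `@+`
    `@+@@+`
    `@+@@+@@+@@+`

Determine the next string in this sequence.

Each string is two copies of the previous one joined by '@'.
One more doubling of @+@@+@@+@@+ gives the answer.

@+@@+@@+@@+@@+@@+@@+@@+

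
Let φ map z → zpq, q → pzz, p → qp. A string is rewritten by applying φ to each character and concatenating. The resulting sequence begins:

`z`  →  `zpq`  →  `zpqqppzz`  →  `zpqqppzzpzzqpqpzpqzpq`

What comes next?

zpqqppzzpzzqpqpzpqzpqqpzpqzpqpzzqppzzqpzpqqppzzzpqqppzz

Replace each of the 21 characters of zpqqppzzpzzqpqpzpqzpq in place — zpq qp pzz pzz qp qp zpq zpq qp zpq zpq pzz qp pzz qp zpq qp pzz zpq qp pzz — and concatenate.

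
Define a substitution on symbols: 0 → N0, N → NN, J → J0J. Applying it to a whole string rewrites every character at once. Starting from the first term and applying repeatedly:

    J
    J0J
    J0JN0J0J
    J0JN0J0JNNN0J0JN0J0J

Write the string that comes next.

J0JN0J0JNNN0J0JN0J0JNNNNNNN0J0JN0J0JNNN0J0JN0J0J

φ(J0JN0J0JNNN0J0JN0J0J) expands symbol-by-symbol to J0J N0 J0J NN N0 J0J N0 J0J NN NN NN N0 J0J N0 J0J NN N0 J0J N0 J0J; joining the 20 pieces gives the next term.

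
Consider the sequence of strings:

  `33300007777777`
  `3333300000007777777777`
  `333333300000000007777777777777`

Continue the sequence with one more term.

Reading off run lengths: 3 runs 3, 5, 7; 0 runs 4, 7, 10; 7 runs 7, 10, 13 — each is linear in n, where the shown terms are n = 2, 3, 4.
For the next term, n = 5, so the run lengths are 9, 13, 16.

33333333300000000000007777777777777777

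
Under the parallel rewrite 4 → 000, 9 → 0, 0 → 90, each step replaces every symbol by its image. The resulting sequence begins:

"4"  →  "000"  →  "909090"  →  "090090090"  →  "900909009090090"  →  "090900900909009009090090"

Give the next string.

φ(090900900909009009090090) expands symbol-by-symbol to 90 0 90 0 90 90 0 90 90 0 90 0 90 90 0 90 90 0 90 0 90 90 0 90; joining the 24 pieces gives the next term.

900900909009090090090900909009009090090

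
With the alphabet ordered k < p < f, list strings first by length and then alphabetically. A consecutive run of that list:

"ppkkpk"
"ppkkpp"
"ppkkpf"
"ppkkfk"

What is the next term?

ppkkfp

The successor of ppkkfk increments the rightmost position that isn't already f and resets every position after it to k.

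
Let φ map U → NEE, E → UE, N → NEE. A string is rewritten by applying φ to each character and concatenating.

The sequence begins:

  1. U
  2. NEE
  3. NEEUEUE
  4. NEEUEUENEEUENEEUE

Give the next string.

Rewriting the 17 symbols of NEEUEUENEEUENEEUE one by one yields NEE UE UE NEE UE NEE UE NEE UE UE NEE UE NEE UE UE NEE UE; concatenated:

NEEUEUENEEUENEEUENEEUEUENEEUENEEUEUENEEUE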